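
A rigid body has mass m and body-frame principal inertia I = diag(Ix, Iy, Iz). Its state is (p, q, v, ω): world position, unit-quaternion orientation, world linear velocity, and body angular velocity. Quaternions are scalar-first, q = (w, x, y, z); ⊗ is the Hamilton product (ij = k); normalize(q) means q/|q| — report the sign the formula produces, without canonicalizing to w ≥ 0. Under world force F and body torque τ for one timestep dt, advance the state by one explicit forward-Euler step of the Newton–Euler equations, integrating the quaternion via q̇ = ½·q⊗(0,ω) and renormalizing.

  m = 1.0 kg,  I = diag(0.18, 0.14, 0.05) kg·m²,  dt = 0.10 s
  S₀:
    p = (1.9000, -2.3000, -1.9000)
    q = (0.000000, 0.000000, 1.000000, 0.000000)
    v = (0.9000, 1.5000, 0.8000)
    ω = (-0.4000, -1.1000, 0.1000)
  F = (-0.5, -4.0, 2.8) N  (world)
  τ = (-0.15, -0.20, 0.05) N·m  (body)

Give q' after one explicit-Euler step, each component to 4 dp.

q' = (0.0549, 0.0050, 0.9983, 0.0200)

q⊗(0,ω) = (1.1000000, 0.1000000, 0.0000000, 0.4000000)
updated quaternion q' = (0.0549, 0.0050, 0.9983, 0.0200)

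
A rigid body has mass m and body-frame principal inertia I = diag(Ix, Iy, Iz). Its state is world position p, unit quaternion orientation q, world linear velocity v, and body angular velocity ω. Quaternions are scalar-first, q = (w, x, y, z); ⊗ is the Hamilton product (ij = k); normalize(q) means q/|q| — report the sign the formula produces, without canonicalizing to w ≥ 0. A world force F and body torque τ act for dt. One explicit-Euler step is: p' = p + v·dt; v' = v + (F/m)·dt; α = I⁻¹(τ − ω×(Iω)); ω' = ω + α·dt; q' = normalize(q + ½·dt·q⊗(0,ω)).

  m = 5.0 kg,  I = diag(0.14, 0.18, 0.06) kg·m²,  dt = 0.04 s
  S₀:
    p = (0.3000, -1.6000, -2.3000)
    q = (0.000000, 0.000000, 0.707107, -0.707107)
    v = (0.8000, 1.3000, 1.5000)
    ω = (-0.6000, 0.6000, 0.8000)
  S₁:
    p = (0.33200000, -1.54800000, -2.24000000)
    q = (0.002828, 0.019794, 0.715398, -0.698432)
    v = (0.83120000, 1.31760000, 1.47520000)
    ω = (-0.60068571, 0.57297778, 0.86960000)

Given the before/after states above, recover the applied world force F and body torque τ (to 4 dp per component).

F = (3.9000, 2.2000, -3.1000)
τ = (-0.0600, -0.1600, 0.0900)

Δω = ω₁−ω₀ = (-0.00068571, -0.02702222, 0.06960000)
I·α + gyro = (-0.0600, -0.1600, 0.0900)
velocity change Δv = (0.03120000, 0.01760000, -0.02480000)
applied force F = (3.9000, 2.2000, -3.1000)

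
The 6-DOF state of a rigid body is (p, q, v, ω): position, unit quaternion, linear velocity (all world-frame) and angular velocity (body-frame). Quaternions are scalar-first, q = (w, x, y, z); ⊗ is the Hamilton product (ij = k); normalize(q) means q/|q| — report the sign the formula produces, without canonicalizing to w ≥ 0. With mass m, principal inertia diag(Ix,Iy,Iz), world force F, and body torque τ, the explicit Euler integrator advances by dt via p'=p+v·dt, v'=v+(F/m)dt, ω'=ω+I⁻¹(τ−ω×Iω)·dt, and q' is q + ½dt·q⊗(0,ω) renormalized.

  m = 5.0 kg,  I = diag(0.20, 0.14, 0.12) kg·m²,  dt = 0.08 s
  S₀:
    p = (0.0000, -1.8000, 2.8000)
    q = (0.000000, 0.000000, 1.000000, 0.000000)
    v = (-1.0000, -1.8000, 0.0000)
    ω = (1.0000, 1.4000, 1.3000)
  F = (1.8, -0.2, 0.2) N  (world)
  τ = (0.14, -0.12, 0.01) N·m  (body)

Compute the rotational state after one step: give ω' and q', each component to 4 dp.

ω' = (1.0706, 1.2720, 1.3627)
q' = (-0.0558, 0.0518, 0.9963, -0.0399)

gyro term ω×Iω = (-0.0364, 0.1040, -0.0840)
angular accel α = (0.8820, -1.6000, 0.7833)
ω + α·dt = (1.0706, 1.2720, 1.3627)
Hamilton product q⊗(0,ω) = (-1.4000000, 1.3000000, 0.0000000, -1.0000000)
q + ½dt·q⊗(0,ω), renormalized = (-0.0558, 0.0518, 0.9963, -0.0399)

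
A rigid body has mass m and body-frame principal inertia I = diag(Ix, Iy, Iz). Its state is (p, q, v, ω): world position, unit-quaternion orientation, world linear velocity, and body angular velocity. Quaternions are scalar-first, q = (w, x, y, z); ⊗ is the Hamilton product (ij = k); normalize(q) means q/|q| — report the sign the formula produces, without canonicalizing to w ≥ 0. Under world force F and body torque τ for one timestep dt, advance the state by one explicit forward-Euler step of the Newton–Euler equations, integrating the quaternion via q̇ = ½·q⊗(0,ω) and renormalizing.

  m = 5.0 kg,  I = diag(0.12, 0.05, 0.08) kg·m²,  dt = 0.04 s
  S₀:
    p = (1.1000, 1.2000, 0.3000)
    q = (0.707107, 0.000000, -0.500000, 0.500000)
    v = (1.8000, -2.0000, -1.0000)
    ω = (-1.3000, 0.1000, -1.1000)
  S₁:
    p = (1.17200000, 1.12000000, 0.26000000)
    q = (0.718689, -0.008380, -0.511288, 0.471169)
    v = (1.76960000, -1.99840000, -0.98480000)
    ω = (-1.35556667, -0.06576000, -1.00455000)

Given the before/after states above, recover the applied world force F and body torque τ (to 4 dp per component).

velocity change Δv = (-0.03040000, 0.00160000, 0.01520000)
m·(v₁−v₀)/dt = (-3.8000, 0.2000, 1.9000)
ω₁ − ω₀ = (-0.05556667, -0.16576000, 0.09545000)
precession coupling = (-0.0033, 0.0572, 0.0091)
I·α + gyro = (-0.1700, -0.1500, 0.2000)

F = (-3.8000, 0.2000, 1.9000)
τ = (-0.1700, -0.1500, 0.2000)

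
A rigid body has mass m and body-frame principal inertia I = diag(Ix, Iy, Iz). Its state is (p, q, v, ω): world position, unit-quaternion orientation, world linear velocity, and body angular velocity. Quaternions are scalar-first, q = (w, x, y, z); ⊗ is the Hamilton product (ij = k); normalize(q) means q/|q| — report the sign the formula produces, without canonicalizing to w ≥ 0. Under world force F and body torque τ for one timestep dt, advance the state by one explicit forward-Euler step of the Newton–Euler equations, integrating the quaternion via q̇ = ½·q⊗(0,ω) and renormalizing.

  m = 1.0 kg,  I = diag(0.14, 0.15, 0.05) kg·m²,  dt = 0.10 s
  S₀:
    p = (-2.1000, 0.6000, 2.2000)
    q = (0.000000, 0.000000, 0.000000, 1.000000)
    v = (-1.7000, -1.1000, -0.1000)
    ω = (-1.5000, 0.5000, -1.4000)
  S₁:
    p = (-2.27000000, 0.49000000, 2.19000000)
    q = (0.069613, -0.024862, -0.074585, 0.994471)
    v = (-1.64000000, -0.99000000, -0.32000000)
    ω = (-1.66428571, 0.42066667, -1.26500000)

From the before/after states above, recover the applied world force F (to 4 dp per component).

Δv = v₁−v₀ = (0.06000000, 0.11000000, -0.22000000)
F = m·Δv/dt = (0.6000, 1.1000, -2.2000)

F = (0.6000, 1.1000, -2.2000)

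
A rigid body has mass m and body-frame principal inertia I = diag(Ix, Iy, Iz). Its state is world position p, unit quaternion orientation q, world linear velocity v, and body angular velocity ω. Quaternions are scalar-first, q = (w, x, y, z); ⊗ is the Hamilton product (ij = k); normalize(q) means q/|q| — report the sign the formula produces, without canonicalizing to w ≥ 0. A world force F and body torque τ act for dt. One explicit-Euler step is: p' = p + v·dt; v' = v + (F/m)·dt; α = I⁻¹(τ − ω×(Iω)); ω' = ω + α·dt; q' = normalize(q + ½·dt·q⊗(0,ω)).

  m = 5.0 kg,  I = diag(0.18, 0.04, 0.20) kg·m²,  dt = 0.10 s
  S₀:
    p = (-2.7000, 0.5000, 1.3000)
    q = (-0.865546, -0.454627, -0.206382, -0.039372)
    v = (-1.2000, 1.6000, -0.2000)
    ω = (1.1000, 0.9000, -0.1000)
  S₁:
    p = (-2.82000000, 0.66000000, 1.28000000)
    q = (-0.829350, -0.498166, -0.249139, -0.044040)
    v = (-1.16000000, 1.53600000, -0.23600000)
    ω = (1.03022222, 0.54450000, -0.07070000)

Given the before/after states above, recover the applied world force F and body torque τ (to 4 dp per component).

ω₁ − ω₀ = (-0.06977778, -0.35550000, 0.02930000)
gyro term ω₀×Iω₀ = (-0.0144, 0.0022, -0.1386)
I·α + gyro = (-0.1400, -0.1400, -0.0800)
velocity change Δv = (0.04000000, -0.06400000, -0.03600000)
m·(v₁−v₀)/dt = (2.0000, -3.2000, -1.8000)

F = (2.0000, -3.2000, -1.8000)
τ = (-0.1400, -0.1400, -0.0800)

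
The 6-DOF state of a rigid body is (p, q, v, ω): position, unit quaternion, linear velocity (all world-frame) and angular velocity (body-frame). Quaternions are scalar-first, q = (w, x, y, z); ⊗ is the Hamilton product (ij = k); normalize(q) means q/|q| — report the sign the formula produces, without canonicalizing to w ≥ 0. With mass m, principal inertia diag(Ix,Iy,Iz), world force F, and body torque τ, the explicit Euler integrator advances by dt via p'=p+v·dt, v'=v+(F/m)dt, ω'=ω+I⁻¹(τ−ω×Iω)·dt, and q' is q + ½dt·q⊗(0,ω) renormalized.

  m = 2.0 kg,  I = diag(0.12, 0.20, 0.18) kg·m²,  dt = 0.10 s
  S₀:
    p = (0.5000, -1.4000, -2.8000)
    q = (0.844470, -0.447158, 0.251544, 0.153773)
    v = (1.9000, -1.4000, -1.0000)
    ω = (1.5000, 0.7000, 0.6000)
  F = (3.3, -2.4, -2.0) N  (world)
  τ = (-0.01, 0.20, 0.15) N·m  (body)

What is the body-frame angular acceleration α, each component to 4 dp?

ω×(Iω) gyroscopic = (-0.0084, -0.0540, 0.0840)
(τ − ω×Iω)/I = (-0.0133, 1.2700, 0.3667)

α = (-0.0133, 1.2700, 0.3667)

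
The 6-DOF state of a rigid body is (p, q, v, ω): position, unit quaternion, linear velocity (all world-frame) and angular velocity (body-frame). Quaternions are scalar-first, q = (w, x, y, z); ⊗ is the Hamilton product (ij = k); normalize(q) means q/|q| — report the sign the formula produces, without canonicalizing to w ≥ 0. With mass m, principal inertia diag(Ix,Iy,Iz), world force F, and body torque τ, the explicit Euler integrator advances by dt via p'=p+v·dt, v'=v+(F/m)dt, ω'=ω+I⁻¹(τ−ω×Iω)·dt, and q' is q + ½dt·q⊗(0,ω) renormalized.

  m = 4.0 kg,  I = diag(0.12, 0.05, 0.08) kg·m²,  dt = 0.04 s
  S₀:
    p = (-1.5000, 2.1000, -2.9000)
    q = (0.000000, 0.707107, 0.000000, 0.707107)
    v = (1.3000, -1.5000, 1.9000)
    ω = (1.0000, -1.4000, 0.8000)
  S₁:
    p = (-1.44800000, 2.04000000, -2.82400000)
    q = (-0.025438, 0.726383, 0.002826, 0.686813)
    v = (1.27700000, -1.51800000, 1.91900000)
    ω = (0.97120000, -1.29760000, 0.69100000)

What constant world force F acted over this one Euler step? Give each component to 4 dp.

F = (-2.3000, -1.8000, 1.9000)

Δv = v₁−v₀ = (-0.02300000, -0.01800000, 0.01900000)
m·(v₁−v₀)/dt = (-2.3000, -1.8000, 1.9000)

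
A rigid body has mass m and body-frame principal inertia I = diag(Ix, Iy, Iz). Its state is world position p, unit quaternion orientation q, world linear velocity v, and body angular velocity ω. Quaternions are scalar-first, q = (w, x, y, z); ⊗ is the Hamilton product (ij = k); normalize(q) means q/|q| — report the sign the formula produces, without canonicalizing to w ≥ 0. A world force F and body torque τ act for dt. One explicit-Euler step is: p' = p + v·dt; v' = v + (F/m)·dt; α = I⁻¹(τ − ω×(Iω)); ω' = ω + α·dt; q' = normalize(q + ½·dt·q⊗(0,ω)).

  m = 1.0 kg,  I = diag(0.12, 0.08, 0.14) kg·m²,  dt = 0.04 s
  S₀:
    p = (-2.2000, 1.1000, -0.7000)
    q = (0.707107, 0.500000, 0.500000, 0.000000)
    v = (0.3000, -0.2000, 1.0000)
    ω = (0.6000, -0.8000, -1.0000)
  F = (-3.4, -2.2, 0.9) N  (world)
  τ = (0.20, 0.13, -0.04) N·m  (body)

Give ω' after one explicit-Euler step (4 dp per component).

angular accel α = (1.2667, 1.4750, -0.4229)
new body rate ω' = (0.6507, -0.7410, -1.0169)

ω' = (0.6507, -0.7410, -1.0169)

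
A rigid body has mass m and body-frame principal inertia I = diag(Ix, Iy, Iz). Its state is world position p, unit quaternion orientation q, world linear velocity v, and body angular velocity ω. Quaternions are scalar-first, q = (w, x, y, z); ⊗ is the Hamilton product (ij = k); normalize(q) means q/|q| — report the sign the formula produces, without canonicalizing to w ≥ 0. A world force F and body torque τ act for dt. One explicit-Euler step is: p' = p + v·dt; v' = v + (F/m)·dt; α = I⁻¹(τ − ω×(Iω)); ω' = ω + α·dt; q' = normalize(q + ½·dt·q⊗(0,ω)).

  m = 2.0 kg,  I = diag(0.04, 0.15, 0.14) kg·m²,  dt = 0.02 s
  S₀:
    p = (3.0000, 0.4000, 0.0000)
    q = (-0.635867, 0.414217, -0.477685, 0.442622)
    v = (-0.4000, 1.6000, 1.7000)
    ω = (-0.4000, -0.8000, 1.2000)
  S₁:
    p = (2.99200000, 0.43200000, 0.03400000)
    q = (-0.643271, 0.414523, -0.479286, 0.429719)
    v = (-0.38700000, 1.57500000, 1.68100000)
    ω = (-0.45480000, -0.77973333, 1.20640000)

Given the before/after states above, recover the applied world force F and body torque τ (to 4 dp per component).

F = (1.3000, -2.5000, -1.9000)
τ = (-0.1000, 0.2000, 0.0800)

Δω = ω₁−ω₀ = (-0.05480000, 0.02026667, 0.00640000)
gyro term ω₀×Iω₀ = (0.0096, 0.0480, 0.0352)
applied torque τ = (-0.1000, 0.2000, 0.0800)
Δv = v₁−v₀ = (0.01300000, -0.02500000, -0.01900000)
F = m·Δv/dt = (1.3000, -2.5000, -1.9000)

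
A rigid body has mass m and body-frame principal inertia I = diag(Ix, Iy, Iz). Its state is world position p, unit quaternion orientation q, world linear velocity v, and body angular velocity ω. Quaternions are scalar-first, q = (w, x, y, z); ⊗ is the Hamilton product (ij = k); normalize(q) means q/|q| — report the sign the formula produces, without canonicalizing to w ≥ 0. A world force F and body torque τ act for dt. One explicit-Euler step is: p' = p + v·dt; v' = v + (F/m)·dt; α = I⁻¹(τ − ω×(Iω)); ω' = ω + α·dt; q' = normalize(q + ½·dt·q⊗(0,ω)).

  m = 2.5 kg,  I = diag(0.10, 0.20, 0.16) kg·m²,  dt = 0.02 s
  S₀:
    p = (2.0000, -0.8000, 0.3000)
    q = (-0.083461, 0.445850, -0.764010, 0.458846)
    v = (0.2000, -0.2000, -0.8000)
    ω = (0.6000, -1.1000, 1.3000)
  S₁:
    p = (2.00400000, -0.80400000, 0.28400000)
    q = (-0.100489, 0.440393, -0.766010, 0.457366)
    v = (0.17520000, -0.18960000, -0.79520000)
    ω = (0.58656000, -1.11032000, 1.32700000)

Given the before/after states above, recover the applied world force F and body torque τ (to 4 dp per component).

F = (-3.1000, 1.3000, 0.6000)
τ = (-0.0100, -0.1500, 0.1500)

Δv = v₁−v₀ = (-0.02480000, 0.01040000, 0.00480000)
m·(v₁−v₀)/dt = (-3.1000, 1.3000, 0.6000)
Δω = ω₁−ω₀ = (-0.01344000, -0.01032000, 0.02700000)
precession coupling = (0.0572, -0.0468, -0.0660)
applied torque τ = (-0.0100, -0.1500, 0.1500)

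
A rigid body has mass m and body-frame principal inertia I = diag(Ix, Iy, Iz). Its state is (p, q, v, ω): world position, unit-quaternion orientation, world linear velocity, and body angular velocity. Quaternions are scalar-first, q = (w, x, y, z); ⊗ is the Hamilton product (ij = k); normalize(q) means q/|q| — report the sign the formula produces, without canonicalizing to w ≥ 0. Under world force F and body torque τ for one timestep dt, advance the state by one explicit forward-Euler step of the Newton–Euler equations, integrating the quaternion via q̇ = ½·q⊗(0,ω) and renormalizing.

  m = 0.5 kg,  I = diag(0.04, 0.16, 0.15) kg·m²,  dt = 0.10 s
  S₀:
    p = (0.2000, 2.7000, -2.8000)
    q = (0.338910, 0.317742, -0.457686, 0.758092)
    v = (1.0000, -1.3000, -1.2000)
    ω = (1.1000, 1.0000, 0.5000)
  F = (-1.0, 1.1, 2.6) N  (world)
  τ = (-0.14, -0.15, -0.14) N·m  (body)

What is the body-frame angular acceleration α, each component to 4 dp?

α = (-3.3750, -0.5594, -1.8133)

ω×(Iω) gyroscopic = (-0.0050, -0.0605, 0.1320)
α = I⁻¹(τ − ω×Iω) = (-3.3750, -0.5594, -1.8133)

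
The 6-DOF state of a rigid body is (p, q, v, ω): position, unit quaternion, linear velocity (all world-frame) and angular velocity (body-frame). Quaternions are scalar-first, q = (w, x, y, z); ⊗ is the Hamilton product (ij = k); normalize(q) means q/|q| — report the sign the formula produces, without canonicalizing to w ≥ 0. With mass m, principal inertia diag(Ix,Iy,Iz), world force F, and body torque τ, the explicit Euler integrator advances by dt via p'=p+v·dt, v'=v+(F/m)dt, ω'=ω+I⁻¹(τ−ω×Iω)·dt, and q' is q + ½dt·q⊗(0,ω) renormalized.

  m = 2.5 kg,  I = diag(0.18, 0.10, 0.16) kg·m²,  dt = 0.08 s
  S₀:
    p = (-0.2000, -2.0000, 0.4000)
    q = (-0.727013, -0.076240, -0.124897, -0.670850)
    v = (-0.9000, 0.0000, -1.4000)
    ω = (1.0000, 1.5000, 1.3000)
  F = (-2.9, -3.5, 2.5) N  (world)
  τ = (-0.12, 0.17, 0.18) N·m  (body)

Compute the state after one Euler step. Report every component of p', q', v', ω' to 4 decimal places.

α = I⁻¹(τ − ω×Iω) = (-1.3167, 1.4400, 1.8750)
ω + α·dt = (0.8947, 1.6152, 1.4500)
q⊗(0,ω) = (1.1356905, 0.1168959, -1.6622575, -0.9345799)
q + ½dt·q⊗(0,ω), renormalized = (-0.6789, -0.0713, -0.1906, -0.7055)
a = F/m = (-1.1600, -1.4000, 1.0000)
p' = p + v·dt = (-0.2720, -2.0000, 0.2880)
new velocity v' = (-0.9928, -0.1120, -1.3200)

p' = (-0.2720, -2.0000, 0.2880)
q' = (-0.6789, -0.0713, -0.1906, -0.7055)
v' = (-0.9928, -0.1120, -1.3200)
ω' = (0.8947, 1.6152, 1.4500)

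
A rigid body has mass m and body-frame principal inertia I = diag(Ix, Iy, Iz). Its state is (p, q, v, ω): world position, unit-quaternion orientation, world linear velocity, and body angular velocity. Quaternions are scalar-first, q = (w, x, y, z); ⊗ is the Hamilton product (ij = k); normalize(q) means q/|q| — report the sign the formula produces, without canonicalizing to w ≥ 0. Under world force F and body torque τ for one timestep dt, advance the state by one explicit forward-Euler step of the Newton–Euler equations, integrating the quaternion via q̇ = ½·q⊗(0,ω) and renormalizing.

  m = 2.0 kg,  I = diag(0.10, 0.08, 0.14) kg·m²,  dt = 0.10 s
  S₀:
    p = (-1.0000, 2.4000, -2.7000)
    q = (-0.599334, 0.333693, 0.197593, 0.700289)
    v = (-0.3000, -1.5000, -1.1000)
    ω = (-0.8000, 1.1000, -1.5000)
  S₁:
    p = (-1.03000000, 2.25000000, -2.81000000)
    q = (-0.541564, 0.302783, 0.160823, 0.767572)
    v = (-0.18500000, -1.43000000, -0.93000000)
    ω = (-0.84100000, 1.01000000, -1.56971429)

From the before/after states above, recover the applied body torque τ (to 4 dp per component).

τ = (-0.1400, -0.1200, -0.0800)

rate change Δω = (-0.04100000, -0.09000000, -0.06971429)
applied torque τ = (-0.1400, -0.1200, -0.0800)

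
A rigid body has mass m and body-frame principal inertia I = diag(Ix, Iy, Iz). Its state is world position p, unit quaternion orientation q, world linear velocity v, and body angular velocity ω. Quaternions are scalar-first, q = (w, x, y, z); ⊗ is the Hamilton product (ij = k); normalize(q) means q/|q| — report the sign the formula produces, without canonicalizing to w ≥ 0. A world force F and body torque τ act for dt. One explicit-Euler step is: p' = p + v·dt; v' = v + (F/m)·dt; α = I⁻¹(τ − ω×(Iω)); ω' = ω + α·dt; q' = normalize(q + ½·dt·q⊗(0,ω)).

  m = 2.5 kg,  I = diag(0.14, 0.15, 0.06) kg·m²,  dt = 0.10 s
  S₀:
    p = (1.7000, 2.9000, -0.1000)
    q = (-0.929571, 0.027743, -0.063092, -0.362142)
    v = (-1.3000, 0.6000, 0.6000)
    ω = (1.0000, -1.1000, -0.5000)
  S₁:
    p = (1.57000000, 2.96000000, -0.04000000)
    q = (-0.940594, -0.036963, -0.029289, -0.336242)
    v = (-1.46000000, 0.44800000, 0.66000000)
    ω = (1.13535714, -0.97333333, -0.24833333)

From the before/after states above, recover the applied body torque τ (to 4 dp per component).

ω₁ − ω₀ = (0.13535714, 0.12666667, 0.25166667)
gyro term ω₀×Iω₀ = (-0.0495, -0.0400, -0.0110)
applied torque τ = (0.1400, 0.1500, 0.1400)

τ = (0.1400, 0.1500, 0.1400)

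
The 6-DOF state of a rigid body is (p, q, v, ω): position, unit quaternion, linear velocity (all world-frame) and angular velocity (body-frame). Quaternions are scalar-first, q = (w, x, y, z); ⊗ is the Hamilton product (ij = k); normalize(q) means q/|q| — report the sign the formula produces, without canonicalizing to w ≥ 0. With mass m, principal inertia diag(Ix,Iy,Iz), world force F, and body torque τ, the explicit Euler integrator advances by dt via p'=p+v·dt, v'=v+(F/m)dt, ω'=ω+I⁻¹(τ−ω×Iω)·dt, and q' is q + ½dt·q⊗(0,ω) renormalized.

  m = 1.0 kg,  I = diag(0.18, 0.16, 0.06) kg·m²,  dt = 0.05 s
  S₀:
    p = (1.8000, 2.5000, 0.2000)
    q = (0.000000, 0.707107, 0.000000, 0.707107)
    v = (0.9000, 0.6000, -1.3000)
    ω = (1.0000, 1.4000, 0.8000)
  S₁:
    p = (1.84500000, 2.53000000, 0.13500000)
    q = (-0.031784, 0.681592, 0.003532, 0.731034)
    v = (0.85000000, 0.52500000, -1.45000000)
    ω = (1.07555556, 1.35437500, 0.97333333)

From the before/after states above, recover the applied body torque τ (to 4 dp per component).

τ = (0.1600, -0.0500, 0.1800)

Δω = ω₁−ω₀ = (0.07555556, -0.04562500, 0.17333333)
ω₀×(Iω₀) = (-0.1120, 0.0960, -0.0280)
applied torque τ = (0.1600, -0.0500, 0.1800)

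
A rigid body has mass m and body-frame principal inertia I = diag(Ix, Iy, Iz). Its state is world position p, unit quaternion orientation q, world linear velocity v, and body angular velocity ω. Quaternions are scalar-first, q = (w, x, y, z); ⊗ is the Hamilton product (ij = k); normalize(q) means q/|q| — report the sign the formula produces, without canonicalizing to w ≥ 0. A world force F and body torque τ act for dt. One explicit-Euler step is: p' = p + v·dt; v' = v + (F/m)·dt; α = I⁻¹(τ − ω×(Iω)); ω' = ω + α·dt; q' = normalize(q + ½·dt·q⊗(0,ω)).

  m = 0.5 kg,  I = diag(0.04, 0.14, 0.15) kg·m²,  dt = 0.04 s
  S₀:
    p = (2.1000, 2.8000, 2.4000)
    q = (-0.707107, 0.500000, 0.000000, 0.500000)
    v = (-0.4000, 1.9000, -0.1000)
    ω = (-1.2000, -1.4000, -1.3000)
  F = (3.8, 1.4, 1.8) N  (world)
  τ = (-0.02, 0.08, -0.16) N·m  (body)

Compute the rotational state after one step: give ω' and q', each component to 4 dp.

ω' = (-1.2382, -1.3281, -1.3875)
q' = (-0.6814, 0.5304, 0.0208, 0.5039)

precession coupling ω×(Iω) = (0.0182, -0.1716, 0.1680)
(τ − ω×Iω)/I = (-0.9550, 1.7971, -2.1867)
new body rate ω' = (-1.2382, -1.3281, -1.3875)
Hamilton product q⊗(0,ω) = (1.2500000, 1.5485284, 1.0399498, 0.2192391)
updated quaternion q' = (-0.6814, 0.5304, 0.0208, 0.5039)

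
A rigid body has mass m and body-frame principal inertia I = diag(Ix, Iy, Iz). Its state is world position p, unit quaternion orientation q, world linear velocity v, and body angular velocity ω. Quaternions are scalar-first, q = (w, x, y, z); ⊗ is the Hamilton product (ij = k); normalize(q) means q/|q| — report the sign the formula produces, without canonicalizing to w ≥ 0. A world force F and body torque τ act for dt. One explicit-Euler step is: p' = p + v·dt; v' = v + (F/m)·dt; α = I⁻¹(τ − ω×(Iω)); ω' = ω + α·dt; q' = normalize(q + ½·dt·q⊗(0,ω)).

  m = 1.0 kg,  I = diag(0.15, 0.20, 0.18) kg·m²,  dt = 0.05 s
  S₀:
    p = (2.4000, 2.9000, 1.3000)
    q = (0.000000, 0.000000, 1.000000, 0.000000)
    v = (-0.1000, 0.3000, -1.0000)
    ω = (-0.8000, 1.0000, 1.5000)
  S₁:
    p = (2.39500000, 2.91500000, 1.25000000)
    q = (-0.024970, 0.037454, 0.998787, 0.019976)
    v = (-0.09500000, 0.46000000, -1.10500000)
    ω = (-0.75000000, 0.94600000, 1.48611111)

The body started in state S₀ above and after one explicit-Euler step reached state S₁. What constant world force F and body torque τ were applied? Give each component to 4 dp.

ω₁ − ω₀ = (0.05000000, -0.05400000, -0.01388889)
gyro term ω₀×Iω₀ = (-0.0300, 0.0360, -0.0400)
τ = I·(Δω/dt) + ω₀×(Iω₀) = (0.1200, -0.1800, -0.0900)
velocity change Δv = (0.00500000, 0.16000000, -0.10500000)
m·(v₁−v₀)/dt = (0.1000, 3.2000, -2.1000)

F = (0.1000, 3.2000, -2.1000)
τ = (0.1200, -0.1800, -0.0900)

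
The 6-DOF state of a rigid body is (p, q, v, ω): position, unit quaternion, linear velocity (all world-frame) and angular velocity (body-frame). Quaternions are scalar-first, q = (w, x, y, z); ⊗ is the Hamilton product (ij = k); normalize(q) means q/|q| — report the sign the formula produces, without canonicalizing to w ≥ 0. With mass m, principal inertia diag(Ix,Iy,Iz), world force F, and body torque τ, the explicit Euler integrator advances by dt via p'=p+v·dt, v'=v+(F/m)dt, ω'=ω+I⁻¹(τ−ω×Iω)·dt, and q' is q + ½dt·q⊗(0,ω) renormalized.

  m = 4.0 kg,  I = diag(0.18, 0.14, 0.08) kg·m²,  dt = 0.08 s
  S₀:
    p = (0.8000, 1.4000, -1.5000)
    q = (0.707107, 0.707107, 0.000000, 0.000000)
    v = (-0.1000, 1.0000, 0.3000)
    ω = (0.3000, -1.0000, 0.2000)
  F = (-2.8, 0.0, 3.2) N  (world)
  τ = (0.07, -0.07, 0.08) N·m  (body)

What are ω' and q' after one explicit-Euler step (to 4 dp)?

angular accel α = (0.3222, -0.5429, 0.8500)
ω' = ω + α·dt = (0.3258, -1.0434, 0.2680)
Hamilton product q⊗(0,ω) = (-0.2121321, 0.2121321, -0.8485284, -0.5656856)
q + ½dt·q⊗(0,ω), renormalized = (0.6980, 0.7149, -0.0339, -0.0226)

ω' = (0.3258, -1.0434, 0.2680)
q' = (0.6980, 0.7149, -0.0339, -0.0226)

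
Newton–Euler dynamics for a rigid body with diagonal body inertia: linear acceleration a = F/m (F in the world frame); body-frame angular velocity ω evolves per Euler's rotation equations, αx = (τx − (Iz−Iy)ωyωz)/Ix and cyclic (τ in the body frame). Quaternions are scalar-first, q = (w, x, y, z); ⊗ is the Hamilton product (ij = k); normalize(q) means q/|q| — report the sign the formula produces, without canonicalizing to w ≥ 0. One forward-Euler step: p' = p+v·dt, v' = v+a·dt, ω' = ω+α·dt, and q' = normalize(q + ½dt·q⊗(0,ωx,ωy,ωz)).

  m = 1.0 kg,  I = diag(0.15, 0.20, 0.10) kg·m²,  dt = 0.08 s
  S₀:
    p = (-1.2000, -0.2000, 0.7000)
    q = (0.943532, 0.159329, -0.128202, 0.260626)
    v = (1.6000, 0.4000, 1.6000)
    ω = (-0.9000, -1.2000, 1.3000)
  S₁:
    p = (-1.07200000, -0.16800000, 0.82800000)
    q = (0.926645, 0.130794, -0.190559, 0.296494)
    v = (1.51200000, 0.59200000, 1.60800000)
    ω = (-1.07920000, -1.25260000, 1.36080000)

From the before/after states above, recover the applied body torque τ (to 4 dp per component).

ω₁ − ω₀ = (-0.17920000, -0.05260000, 0.06080000)
τ = I·(Δω/dt) + ω₀×(Iω₀) = (-0.1800, -0.1900, 0.1300)

τ = (-0.1800, -0.1900, 0.1300)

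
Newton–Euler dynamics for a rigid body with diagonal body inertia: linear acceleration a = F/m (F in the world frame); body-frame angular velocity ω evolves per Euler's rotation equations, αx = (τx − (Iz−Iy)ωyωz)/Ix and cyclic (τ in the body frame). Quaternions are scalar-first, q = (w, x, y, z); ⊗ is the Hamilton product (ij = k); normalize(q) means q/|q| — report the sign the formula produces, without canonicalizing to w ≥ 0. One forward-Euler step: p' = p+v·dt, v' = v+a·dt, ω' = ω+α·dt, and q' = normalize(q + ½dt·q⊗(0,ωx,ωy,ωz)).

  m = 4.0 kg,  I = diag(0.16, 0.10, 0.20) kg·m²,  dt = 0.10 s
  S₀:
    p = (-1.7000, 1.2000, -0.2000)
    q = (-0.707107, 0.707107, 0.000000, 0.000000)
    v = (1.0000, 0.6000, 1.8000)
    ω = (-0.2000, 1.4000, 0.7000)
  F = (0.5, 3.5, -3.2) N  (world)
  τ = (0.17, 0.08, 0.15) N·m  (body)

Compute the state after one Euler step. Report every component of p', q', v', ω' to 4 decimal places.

ω×(Iω) gyroscopic = (0.0980, 0.0056, 0.0168)
(τ − ω×Iω)/I = (0.4500, 0.7440, 0.6660)
ω' = ω + α·dt = (-0.1550, 1.4744, 0.7666)
2q̇ = q⊗(0,ω) = (0.1414214, 0.1414214, -1.4849247, 0.4949749)
q + ½dt·q⊗(0,ω), renormalized = (-0.6979, 0.7120, -0.0740, 0.0247)
linear accel F/m = (0.1250, 0.8750, -0.8000)
p' = p + v·dt = (-1.6000, 1.2600, -0.0200)
new velocity v' = (1.0125, 0.6875, 1.7200)

p' = (-1.6000, 1.2600, -0.0200)
q' = (-0.6979, 0.7120, -0.0740, 0.0247)
v' = (1.0125, 0.6875, 1.7200)
ω' = (-0.1550, 1.4744, 0.7666)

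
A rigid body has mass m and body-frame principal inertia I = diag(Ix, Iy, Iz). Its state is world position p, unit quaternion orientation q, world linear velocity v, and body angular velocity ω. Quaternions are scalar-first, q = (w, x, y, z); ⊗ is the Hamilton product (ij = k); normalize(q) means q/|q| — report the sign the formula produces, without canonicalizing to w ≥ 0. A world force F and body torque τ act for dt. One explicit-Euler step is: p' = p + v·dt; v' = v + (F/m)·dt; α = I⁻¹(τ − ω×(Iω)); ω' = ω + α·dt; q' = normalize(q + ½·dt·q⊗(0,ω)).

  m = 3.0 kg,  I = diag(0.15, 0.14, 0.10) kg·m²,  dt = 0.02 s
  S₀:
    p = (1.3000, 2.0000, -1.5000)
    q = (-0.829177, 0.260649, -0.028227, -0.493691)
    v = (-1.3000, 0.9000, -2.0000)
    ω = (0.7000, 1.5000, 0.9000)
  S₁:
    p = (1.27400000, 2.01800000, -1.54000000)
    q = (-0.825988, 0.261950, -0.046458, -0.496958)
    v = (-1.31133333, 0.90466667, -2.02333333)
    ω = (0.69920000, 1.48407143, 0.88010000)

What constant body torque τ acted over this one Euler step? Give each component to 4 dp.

τ = (-0.0600, -0.0800, -0.1100)

Δω = ω₁−ω₀ = (-0.00080000, -0.01592857, -0.01990000)
applied torque τ = (-0.0600, -0.0800, -0.1100)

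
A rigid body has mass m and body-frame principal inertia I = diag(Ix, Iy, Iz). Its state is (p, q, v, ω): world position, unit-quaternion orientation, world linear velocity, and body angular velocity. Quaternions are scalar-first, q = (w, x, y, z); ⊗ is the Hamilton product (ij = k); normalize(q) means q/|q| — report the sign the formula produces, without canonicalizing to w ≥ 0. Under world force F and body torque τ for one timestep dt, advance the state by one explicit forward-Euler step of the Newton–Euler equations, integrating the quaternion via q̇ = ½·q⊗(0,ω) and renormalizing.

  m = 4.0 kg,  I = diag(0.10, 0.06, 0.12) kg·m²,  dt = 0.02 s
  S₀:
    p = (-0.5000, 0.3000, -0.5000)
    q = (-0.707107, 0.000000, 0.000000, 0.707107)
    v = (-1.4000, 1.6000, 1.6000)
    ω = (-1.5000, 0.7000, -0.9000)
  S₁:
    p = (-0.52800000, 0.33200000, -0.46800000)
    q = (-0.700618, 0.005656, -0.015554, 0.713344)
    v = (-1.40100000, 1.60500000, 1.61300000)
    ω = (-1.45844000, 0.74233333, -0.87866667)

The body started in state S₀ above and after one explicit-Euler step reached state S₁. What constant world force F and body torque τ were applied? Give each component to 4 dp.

F = (-0.2000, 1.0000, 2.6000)
τ = (0.1700, 0.1000, 0.1700)

ω₁ − ω₀ = (0.04156000, 0.04233333, 0.02133333)
ω₀×(Iω₀) = (-0.0378, -0.0270, 0.0420)
I·α + gyro = (0.1700, 0.1000, 0.1700)
velocity change Δv = (-0.00100000, 0.00500000, 0.01300000)
m·(v₁−v₀)/dt = (-0.2000, 1.0000, 2.6000)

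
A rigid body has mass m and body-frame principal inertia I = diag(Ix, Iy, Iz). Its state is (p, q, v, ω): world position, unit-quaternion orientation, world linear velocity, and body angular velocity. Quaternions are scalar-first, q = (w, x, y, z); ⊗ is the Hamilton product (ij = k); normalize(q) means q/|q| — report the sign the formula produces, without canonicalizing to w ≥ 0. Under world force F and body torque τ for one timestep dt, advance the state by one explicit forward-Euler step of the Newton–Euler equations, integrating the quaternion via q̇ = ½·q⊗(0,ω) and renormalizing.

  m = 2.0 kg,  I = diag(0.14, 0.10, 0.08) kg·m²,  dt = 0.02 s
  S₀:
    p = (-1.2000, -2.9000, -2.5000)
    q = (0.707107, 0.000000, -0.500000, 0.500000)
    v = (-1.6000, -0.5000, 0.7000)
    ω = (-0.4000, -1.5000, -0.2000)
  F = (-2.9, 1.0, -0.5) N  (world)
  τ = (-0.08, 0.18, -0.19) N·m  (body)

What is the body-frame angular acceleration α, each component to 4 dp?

ω×(Iω) gyroscopic = (-0.0060, 0.0048, -0.0240)
angular accel α = (-0.5286, 1.7520, -2.0750)

α = (-0.5286, 1.7520, -2.0750)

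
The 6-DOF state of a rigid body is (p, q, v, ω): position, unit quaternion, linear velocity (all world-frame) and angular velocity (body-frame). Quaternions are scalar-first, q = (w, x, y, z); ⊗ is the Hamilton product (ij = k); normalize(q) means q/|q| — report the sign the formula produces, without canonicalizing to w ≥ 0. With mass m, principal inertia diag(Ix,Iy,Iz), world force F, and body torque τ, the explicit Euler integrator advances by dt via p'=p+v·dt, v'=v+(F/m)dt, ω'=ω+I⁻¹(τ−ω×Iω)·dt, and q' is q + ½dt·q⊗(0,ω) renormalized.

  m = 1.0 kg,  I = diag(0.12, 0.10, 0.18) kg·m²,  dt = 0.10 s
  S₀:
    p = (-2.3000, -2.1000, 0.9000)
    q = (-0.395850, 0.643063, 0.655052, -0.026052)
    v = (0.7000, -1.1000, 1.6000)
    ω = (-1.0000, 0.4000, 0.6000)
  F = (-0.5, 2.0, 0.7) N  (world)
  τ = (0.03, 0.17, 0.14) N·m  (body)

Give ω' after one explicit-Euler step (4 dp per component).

ω' = (-0.9910, 0.5340, 0.6733)

precession coupling ω×(Iω) = (0.0192, 0.0360, 0.0080)
α = I⁻¹(τ − ω×Iω) = (0.0900, 1.3400, 0.7333)
ω + α·dt = (-0.9910, 0.5340, 0.6733)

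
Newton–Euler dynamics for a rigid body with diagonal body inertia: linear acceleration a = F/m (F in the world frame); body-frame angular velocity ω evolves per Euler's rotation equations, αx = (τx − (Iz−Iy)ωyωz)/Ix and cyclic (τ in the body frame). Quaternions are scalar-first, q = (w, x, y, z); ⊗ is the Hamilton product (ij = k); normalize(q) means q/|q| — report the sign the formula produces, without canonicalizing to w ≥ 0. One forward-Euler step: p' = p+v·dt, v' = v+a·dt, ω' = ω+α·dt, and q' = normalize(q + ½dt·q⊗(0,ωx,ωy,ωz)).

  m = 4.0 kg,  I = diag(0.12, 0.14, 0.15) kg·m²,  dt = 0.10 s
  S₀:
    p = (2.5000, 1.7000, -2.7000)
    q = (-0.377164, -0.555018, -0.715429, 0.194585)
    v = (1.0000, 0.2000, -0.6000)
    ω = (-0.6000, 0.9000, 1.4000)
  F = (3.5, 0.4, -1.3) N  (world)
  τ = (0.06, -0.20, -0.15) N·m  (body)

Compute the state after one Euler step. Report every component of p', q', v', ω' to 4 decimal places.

p' = (2.6000, 1.7200, -2.7600)
q' = (-0.3738, -0.6002, -0.6967, 0.1213)
v' = (1.0875, 0.2100, -0.6325)
ω' = (-0.5605, 0.7391, 1.3072)

precession coupling ω×(Iω) = (0.0126, 0.0252, -0.0108)
(τ − ω×Iω)/I = (0.3950, -1.6086, -0.9280)
ω + α·dt = (-0.5605, 0.7391, 1.3072)
q⊗(0,ω) = (0.0384563, -0.9504287, 0.3208266, -1.4568032)
updated quaternion q' = (-0.3738, -0.6002, -0.6967, 0.1213)
a = (0.8750, 0.1000, -0.3250)
p + v·dt = (2.6000, 1.7200, -2.7600)
v' = v + a·dt = (1.0875, 0.2100, -0.6325)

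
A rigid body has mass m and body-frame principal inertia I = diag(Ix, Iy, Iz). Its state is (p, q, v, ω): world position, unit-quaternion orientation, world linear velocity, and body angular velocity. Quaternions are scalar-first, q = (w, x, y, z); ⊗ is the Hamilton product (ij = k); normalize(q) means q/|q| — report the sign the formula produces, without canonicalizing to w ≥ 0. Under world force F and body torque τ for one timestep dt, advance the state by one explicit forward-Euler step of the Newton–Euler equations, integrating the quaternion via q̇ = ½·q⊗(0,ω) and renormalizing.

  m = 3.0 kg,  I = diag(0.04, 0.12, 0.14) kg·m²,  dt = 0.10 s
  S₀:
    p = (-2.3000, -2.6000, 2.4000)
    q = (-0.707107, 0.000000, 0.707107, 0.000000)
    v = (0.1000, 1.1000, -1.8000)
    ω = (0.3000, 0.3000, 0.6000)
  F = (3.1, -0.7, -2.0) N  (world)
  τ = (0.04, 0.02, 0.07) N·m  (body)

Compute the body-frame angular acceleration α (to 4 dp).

α = (0.9100, 0.3167, 0.4486)

precession coupling ω×(Iω) = (0.0036, -0.0180, 0.0072)
(τ − ω×Iω)/I = (0.9100, 0.3167, 0.4486)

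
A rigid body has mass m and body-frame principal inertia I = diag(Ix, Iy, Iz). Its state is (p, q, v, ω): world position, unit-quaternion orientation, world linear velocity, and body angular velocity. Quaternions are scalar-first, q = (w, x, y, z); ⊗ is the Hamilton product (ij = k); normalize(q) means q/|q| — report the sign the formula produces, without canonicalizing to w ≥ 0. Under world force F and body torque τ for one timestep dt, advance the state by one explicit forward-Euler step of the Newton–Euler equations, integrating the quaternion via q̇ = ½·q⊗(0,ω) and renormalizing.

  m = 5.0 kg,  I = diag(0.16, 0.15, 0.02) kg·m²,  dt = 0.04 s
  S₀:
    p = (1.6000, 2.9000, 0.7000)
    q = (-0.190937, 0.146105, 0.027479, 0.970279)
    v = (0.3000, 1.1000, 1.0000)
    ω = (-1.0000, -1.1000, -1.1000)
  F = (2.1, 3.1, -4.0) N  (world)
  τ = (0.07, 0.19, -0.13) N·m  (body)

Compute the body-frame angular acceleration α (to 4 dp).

α = (1.4206, 0.2400, -5.9500)

precession coupling ω×(Iω) = (-0.1573, 0.1540, -0.0110)
α = I⁻¹(τ − ω×Iω) = (1.4206, 0.2400, -5.9500)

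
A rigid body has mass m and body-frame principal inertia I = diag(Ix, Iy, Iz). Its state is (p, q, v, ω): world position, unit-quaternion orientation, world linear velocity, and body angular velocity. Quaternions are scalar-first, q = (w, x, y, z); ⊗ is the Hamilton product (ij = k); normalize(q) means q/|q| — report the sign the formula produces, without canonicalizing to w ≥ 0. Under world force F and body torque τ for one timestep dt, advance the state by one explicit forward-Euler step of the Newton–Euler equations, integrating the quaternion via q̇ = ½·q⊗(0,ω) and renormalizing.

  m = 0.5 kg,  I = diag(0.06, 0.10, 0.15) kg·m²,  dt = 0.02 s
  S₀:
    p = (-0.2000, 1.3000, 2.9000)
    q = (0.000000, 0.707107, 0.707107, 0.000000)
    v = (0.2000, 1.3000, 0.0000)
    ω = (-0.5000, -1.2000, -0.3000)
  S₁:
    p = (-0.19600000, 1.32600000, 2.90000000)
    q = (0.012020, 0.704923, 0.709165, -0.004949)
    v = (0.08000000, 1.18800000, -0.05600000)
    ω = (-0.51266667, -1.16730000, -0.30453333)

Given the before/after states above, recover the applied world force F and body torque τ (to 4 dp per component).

Δv = v₁−v₀ = (-0.12000000, -0.11200000, -0.05600000)
applied force F = (-3.0000, -2.8000, -1.4000)
Δω = ω₁−ω₀ = (-0.01266667, 0.03270000, -0.00453333)
gyro term ω₀×Iω₀ = (0.0180, -0.0135, 0.0240)
applied torque τ = (-0.0200, 0.1500, -0.0100)

F = (-3.0000, -2.8000, -1.4000)
τ = (-0.0200, 0.1500, -0.0100)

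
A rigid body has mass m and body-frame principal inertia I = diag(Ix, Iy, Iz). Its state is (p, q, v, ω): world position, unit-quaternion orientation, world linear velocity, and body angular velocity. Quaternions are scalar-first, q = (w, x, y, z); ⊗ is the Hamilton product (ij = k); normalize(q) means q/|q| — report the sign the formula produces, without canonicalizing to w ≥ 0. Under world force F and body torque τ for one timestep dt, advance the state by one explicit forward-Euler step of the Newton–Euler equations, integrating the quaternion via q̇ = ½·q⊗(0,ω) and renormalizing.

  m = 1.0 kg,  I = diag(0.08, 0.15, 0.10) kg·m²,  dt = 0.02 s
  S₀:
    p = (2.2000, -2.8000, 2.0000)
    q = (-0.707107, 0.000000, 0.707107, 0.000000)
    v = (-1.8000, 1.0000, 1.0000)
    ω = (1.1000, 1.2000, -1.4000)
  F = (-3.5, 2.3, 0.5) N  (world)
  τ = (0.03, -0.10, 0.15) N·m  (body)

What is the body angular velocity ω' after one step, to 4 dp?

α = I⁻¹(τ − ω×Iω) = (-0.6750, -0.8720, 0.5760)
ω' = ω + α·dt = (1.0865, 1.1826, -1.3885)

ω' = (1.0865, 1.1826, -1.3885)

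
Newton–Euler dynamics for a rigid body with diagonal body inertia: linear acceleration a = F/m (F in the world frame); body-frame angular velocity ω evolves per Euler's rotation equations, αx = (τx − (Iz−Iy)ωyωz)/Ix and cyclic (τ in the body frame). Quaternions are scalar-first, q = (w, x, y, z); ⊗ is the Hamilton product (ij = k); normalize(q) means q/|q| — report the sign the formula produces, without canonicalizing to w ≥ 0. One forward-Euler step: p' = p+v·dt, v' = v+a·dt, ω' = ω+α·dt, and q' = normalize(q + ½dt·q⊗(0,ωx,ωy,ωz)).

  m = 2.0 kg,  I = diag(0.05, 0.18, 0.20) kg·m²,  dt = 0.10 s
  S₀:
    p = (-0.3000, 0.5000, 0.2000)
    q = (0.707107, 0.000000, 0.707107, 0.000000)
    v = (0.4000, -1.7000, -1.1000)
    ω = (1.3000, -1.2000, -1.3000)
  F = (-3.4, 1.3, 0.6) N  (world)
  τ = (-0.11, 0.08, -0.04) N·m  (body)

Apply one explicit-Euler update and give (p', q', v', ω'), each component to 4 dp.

gyro term ω×Iω = (0.0312, 0.2535, -0.2028)
(τ − ω×Iω)/I = (-2.8240, -0.9639, 0.8140)
new body rate ω' = (1.0176, -1.2964, -1.2186)
2q̇ = q⊗(0,ω) = (0.8485284, 0.0000000, -0.8485284, -1.8384782)
q' = normalize(q + ½dt·q⊗(0,ω)) = (0.7451, 0.0000, 0.6607, -0.0914)
p' = p + v·dt = (-0.2600, 0.3300, 0.0900)
new velocity v' = (0.2300, -1.6350, -1.0700)

p' = (-0.2600, 0.3300, 0.0900)
q' = (0.7451, 0.0000, 0.6607, -0.0914)
v' = (0.2300, -1.6350, -1.0700)
ω' = (1.0176, -1.2964, -1.2186)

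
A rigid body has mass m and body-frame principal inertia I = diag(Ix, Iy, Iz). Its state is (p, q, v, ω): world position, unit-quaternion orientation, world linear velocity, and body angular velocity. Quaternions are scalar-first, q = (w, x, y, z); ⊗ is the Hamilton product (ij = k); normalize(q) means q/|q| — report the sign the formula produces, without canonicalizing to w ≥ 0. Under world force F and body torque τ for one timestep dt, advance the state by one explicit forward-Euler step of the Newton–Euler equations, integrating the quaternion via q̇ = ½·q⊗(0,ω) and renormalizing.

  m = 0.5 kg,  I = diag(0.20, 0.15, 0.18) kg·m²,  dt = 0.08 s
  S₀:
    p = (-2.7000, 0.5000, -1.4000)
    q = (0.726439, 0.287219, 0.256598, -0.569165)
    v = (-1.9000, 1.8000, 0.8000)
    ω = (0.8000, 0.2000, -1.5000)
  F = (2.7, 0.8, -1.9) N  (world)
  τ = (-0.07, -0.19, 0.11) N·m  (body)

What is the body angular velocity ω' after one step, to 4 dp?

ω' = (0.7756, 0.1115, -1.4476)

gyro term ω×Iω = (-0.0090, -0.0240, -0.0080)
(τ − ω×Iω)/I = (-0.3050, -1.1067, 0.6556)
ω + α·dt = (0.7756, 0.1115, -1.4476)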